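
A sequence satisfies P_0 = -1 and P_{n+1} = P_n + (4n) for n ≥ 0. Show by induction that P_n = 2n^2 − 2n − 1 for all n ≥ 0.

Base case: P_0 = -1, and 2·0^2 − 2·0 − 1 = -1.
Assume P_k = 2k^2 − 2k − 1.
Then P_{k+1} = P_k + (4k) = (2k^2 − 2k − 1) + (4k) = 2k^2 + 2k − 1,
and 2·(k+1)^2 − 2·(k+1) − 1 = 2k^2 + 2k − 1.
This completes the inductive step, so P_n = 2n^2 − 2n − 1 for all n ≥ 0.

P_n = 2n^2 − 2n − 1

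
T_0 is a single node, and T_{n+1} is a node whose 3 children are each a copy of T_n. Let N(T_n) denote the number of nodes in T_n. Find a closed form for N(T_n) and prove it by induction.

Claim: N(T_n) = (3^{n+1} − 1)/2.

Base case: N(T_0) = 1, and (3^{0+1} − 1)/2 = 1.
Assume N(T_m) = (3^{m+1} − 1)/2.
Then N(T_{m+1}) = 1 + 3N(T_m) = 1 + 3·(3^{m+1} − 1)/2 = 1 + (3^{m+2} − 3)/2 = (2 + 3^{m+2} − 3)/2 = (3^{m+2} − 1)/2.
By induction, N(T_n) = (3^{n+1} − 1)/2 for all n ≥ 0.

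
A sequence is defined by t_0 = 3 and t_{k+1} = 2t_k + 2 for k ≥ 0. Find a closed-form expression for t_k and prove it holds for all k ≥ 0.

Claim: t_k = 5·2^k − 2.

Base case: t_0 = 3, and 5·2^0 − 2 = 5 − 2 = 3.
Assume t_j = 5·2^j − 2 for some j ≥ 0.
Then t_{j+1} = 2t_j + 2 = 2·(5·2^j − 2) + 2 = 10·2^j − 4 + 2 = 5·2^{j+1} − 2.
So the formula holds for j+1, and by induction t_k = 5·2^k − 2 for all k ≥ 0.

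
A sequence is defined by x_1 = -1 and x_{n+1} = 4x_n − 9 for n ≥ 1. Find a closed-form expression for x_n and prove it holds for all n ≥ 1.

Claim: x_n = -4^n + 3.

Base case: x_1 = -1, and -4^1 + 3 = -4 + 3 = -1.
Assume x_m = -4^m + 3 for some m ≥ 1.
Then x_{m+1} = 4x_m − 9 = 4·(-4^m + 3) − 9 = -4^{m+1} + 12 − 9 = -4^{m+1} + 3.
So the formula holds for m+1, and by induction x_n = -4^n + 3 for all n ≥ 1.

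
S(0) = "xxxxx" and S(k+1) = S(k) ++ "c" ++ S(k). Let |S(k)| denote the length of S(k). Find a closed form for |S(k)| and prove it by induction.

Claim: |S(k)| = 6·2^k − 1.

Base case: |S(0)| = 5, and 6·2^0 − 1 = 5.
Assume |S(r)| = 6·2^r − 1.
Then |S(r+1)| = |S(r)| + 1 + |S(r)| = 2|S(r)| + 1 = 2(6·2^r − 1) + 1 = 6·2^{r+1} − 2 + 1 = 6·2^{r+1} − 1.
By induction, |S(k)| = 6·2^k − 1 for all k ≥ 0.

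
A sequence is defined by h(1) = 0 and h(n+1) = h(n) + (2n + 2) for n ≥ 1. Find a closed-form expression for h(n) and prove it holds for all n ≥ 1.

Claim: h(n) = n^2 + n − 2.

Base case: h(1) = 0, and 1^2 + 1 − 2 = 0.
Assume h(r) = r^2 + r − 2.
Then h(r+1) = h(r) + (2r + 2) = (r^2 + r − 2) + (2r + 2) = r^2 + 3r,
and (r+1)^2 + (r+1) − 2 = r^2 + 3r.
Hence h(n) = n^2 + n − 2 for every n ≥ 1, by induction.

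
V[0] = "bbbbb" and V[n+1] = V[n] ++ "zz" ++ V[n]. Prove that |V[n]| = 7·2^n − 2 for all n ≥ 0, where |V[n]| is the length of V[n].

Base case: |V[0]| = 5, and 7·2^0 − 2 = 5.
Assume |V[j]| = 7·2^j − 2.
Then |V[j+1]| = |V[j]| + 2 + |V[j]| = 2|V[j]| + 2 = 2(7·2^j − 2) + 2 = 7·2^{j+1} − 4 + 2 = 7·2^{j+1} − 2.
This completes the inductive step, so |V[n]| = 7·2^n − 2 for all n ≥ 0.

|V[n]| = 7·2^n − 2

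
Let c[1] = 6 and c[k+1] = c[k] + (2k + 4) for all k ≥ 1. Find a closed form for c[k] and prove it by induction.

Claim: c[k] = k^2 + 3k + 2.

Base case: c[1] = 6, and 1^2 + 3·1 + 2 = 6.
Assume c[r] = r^2 + 3r + 2.
Then c[r+1] = c[r] + (2r + 4) = (r^2 + 3r + 2) + (2r + 4) = r^2 + 5r + 6,
and (r+1)^2 + 3·(r+1) + 2 = r^2 + 5r + 6.
This completes the inductive step, so c[k] = k^2 + 3k + 2 for all k ≥ 1.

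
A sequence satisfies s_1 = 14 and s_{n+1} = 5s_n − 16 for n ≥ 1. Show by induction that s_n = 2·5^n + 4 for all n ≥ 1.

Base case: s_1 = 14, and 2·5^1 + 4 = 10 + 4 = 14.
Assume s_r = 2·5^r + 4 for some r ≥ 1.
Then s_{r+1} = 5s_r − 16 = 5·(2·5^r + 4) − 16 = 10·5^r + 20 − 16 = 2·5^{r+1} + 4.
Hence s_n = 2·5^n + 4 for every n ≥ 1, by induction.

s_n = 2·5^n + 4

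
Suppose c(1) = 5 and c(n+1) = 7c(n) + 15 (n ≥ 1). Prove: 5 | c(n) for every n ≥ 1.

Base case: c(1) = 5 = 5·1, so 5 | c(1).
Assume 5 | c(k), so c(k) = 5t for some integer t.
Then c(k+1) = 7c(k) + 15 = 7·(5t) + 15 = 5(7t + 3), so 5 | c(k+1).
This completes the inductive step, so 5 | c(n) for all n ≥ 1.

5 | c(n)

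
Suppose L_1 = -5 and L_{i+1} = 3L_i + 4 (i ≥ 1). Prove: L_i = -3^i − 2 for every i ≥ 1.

Base case: L_1 = -5, and -3^1 − 2 = -3 − 2 = -5.
Assume L_m = -3^m − 2 for some m ≥ 1.
Then L_{m+1} = 3L_m + 4 = 3·(-3^m − 2) + 4 = -3^{m+1} − 6 + 4 = -3^{m+1} − 2.
By induction, L_i = -3^i − 2 for all i ≥ 1.

L_i = -3^i − 2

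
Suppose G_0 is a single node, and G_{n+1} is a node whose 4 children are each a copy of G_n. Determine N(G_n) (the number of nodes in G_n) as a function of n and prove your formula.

Claim: N(G_n) = (4^{n+1} − 1)/3.

Base case: N(G_0) = 1, and (4^{0+1} − 1)/3 = 1.
Assume N(G_r) = (4^{r+1} − 1)/3.
Then N(G_{r+1}) = 1 + 4N(G_r) = 1 + 4·(4^{r+1} − 1)/3 = 1 + (4^{r+2} − 4)/3 = (3 + 4^{r+2} − 4)/3 = (4^{r+2} − 1)/3.
So the formula holds for r+1, and by induction N(G_n) = (4^{n+1} − 1)/3 for all n ≥ 0.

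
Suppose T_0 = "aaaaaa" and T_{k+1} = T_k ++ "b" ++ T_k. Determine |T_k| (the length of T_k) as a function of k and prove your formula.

Claim: |T_k| = 7·2^k − 1.

Base case: |T_0| = 6, and 7·2^0 − 1 = 6.
Assume |T_j| = 7·2^j − 1.
Then |T_{j+1}| = |T_j| + 1 + |T_j| = 2|T_j| + 1 = 2(7·2^j − 1) + 1 = 7·2^{j+1} − 2 + 1 = 7·2^{j+1} − 1.
By induction, |T_k| = 7·2^k − 1 for all k ≥ 0.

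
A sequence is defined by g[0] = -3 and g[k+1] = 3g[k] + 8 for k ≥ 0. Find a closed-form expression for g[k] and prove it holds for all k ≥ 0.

Claim: g[k] = 3^k − 4.

Base case: g[0] = -3, and 3^0 − 4 = 1 − 4 = -3.
Assume g[j] = 3^j − 4 for some j ≥ 0.
Then g[j+1] = 3g[j] + 8 = 3·(3^j − 4) + 8 = 3^{j+1} − 12 + 8 = 3^{j+1} − 4.
Hence g[k] = 3^k − 4 for every k ≥ 0, by induction.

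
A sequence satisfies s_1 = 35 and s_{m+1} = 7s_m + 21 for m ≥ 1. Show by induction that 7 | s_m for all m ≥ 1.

Base case: s_1 = 35 = 7·5, so 7 | s_1.
Assume 7 | s_k, so s_k = 7t for some integer t.
Then s_{k+1} = 7s_k + 21 = 7·(7t) + 21 = 7(7t + 3), so 7 | s_{k+1}.
By induction, 7 | s_m for all m ≥ 1.

7 | s_m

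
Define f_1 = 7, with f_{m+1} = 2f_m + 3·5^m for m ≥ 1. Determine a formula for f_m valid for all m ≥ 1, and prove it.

Claim: f_m = 2^m + 5^m.

Base case: f_1 = 7, and 2^1 + 5^1 = 2 + 5 = 7.
Assume f_j = 2^j + 5^j for some j ≥ 1.
Then f_{j+1} = 2f_j + 3·5^j = 2·(2^j + 5^j) + 3·5^j = 2^{j+1} + 2·5^j + 3·5^j = 2^{j+1} + 5·5^j = 2^{j+1} + 5^{j+1}.
This completes the inductive step, so f_m = 2^m + 5^m for all m ≥ 1.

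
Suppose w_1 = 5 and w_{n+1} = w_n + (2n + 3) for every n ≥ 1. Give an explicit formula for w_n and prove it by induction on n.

Claim: w_n = n^2 + 2n + 2.

Base case: w_1 = 5, and 1^2 + 2·1 + 2 = 5.
Assume w_j = j^2 + 2j + 2.
Then w_{j+1} = w_j + (2j + 3) = (j^2 + 2j + 2) + (2j + 3) = j^2 + 4j + 5,
and (j+1)^2 + 2·(j+1) + 2 = j^2 + 4j + 5.
This completes the inductive step, so w_n = n^2 + 2n + 2 for all n ≥ 1.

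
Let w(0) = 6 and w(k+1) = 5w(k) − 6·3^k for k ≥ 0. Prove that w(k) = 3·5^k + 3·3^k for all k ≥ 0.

Base case: w(0) = 6, and 3·5^0 + 3·3^0 = 3 + 3 = 6.
Assume w(m) = 3·5^m + 3·3^m for some m ≥ 0.
Then w(m+1) = 5w(m) − 6·3^m = 5·(3·5^m + 3·3^m) − 6·3^m = 3·5^{m+1} + 15·3^m − 6·3^m = 3·5^{m+1} + 9·3^m = 3·5^{m+1} + 3·3^{m+1}.
Hence w(k) = 3·5^k + 3·3^k for every k ≥ 0, by induction.

w(k) = 3·5^k + 3·3^k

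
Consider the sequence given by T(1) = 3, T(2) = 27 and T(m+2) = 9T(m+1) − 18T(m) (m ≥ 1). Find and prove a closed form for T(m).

Claim: T(m) = 6^m − 3^m.

Base cases: T(1) = 3 and 6^1 − 3^1 = 3; T(2) = 27 and 6^2 − 3^2 = 27.
Assume T(j) = 6^j − 3^j for all 1 ≤ j ≤ k, where k ≥ 2.
Then T(k+1) = 9T(k) − 18T(k−1) = 9·(6^k − 3^k) − 18·(6^{k−1} − 3^{k−1}) = (9·6 − 18)6^{k−1} − (9·3 − 18)3^{k−1} = 36·6^{k−1} − 9·3^{k−1} = 6^{k+1} − 3^{k+1}.
This completes the inductive step, so T(m) = 6^m − 3^m for all m ≥ 1.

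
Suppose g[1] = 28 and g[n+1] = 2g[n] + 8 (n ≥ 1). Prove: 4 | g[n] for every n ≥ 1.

Base case: g[1] = 28 = 4·7, so 4 | g[1].
Assume 4 | g[k], so g[k] = 4t for some integer t.
Then g[k+1] = 2g[k] + 8 = 2·(4t) + 8 = 4(2t + 2), so 4 | g[k+1].
This completes the inductive step, so 4 | g[n] for all n ≥ 1.

4 | g[n]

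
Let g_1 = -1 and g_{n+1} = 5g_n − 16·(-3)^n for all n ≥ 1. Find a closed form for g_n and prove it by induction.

Claim: g_n = 5^n + 2·(-3)^n.

Base case: g_1 = -1, and 5^1 + 2·(-3)^1 = 5 − 6 = -1.
Assume g_r = 5^r + 2·(-3)^r for some r ≥ 1.
Then g_{r+1} = 5g_r − 16·(-3)^r = 5·(5^r + 2·(-3)^r) − 16·(-3)^r = 5^{r+1} + 10·(-3)^r − 16·(-3)^r = 5^{r+1} − 6·(-3)^r = 5^{r+1} + 2·(-3)^{r+1}.
By induction, g_n = 5^n + 2·(-3)^n for all n ≥ 1.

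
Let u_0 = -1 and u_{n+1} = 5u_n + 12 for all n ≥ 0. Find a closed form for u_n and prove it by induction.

Claim: u_n = 2·5^n − 3.

Base case: u_0 = -1, and 2·5^0 − 3 = 2 − 3 = -1.
Assume u_r = 2·5^r − 3 for some r ≥ 0.
Then u_{r+1} = 5u_r + 12 = 5·(2·5^r − 3) + 12 = 10·5^r − 15 + 12 = 2·5^{r+1} − 3.
This completes the inductive step, so u_n = 2·5^n − 3 for all n ≥ 0.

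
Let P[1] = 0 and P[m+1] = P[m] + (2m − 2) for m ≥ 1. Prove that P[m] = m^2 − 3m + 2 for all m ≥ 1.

Base case: P[1] = 0, and 1^2 − 3·1 + 2 = 0.
Assume P[j] = j^2 − 3j + 2.
Then P[j+1] = P[j] + (2j − 2) = (j^2 − 3j + 2) + (2j − 2) = j^2 − j,
and (j+1)^2 − 3·(j+1) + 2 = j^2 − j.
By induction, P[m] = m^2 − 3m + 2 for all m ≥ 1.

P[m] = m^2 − 3m + 2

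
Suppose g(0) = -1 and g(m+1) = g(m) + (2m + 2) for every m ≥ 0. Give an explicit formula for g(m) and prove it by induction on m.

Claim: g(m) = m^2 + m − 1.

Base case: g(0) = -1, and 0^2 + 0 − 1 = -1.
Assume g(k) = k^2 + k − 1.
Then g(k+1) = g(k) + (2k + 2) = (k^2 + k − 1) + (2k + 2) = k^2 + 3k + 1,
and (k+1)^2 + (k+1) − 1 = k^2 + 3k + 1.
By induction, g(m) = m^2 + m − 1 for all m ≥ 0.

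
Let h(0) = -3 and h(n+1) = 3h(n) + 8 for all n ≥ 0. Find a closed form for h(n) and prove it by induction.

Claim: h(n) = 3^n − 4.

Base case: h(0) = -3, and 3^0 − 4 = 1 − 4 = -3.
Assume h(j) = 3^j − 4 for some j ≥ 0.
Then h(j+1) = 3h(j) + 8 = 3·(3^j − 4) + 8 = 3^{j+1} − 12 + 8 = 3^{j+1} − 4.
Hence h(n) = 3^n − 4 for every n ≥ 0, by induction.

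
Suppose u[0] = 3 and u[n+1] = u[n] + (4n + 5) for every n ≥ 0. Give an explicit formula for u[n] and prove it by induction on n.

Claim: u[n] = 2n^2 + 3n + 3.

Base case: u[0] = 3, and 2·0^2 + 3·0 + 3 = 3.
Assume u[r] = 2r^2 + 3r + 3.
Then u[r+1] = u[r] + (4r + 5) = (2r^2 + 3r + 3) + (4r + 5) = 2r^2 + 7r + 8,
and 2·(r+1)^2 + 3·(r+1) + 3 = 2r^2 + 7r + 8.
This completes the inductive step, so u[n] = 2n^2 + 3n + 3 for all n ≥ 0.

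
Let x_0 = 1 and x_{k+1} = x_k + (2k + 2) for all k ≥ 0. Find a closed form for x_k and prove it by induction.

Claim: x_k = k^2 + k + 1.

Base case: x_0 = 1, and 0^2 + 0 + 1 = 1.
Assume x_r = r^2 + r + 1.
Then x_{r+1} = x_r + (2r + 2) = (r^2 + r + 1) + (2r + 2) = r^2 + 3r + 3,
and (r+1)^2 + (r+1) + 1 = r^2 + 3r + 3.
This completes the inductive step, so x_k = k^2 + k + 1 for all k ≥ 0.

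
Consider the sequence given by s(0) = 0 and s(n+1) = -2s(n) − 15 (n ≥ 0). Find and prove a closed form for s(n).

Claim: s(n) = 5·(-2)^n − 5.

Base case: s(0) = 0, and 5·(-2)^0 − 5 = 5 − 5 = 0.
Assume s(j) = 5·(-2)^j − 5 for some j ≥ 0.
Then s(j+1) = -2s(j) − 15 = -2·(5·(-2)^j − 5) − 15 = -10·(-2)^j + 10 − 15 = 5·(-2)^{j+1} − 5.
This completes the inductive step, so s(n) = 5·(-2)^n − 5 for all n ≥ 0.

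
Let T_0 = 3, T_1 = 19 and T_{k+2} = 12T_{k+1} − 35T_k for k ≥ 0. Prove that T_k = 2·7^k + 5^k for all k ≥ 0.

Base cases: T_0 = 3 and 2·7^0 + 5^0 = 3; T_1 = 19 and 2·7^1 + 5^1 = 19.
Assume T_j = 2·7^j + 5^j for all 0 ≤ j ≤ r, where r ≥ 1.
Then T_{r+1} = 12T_r − 35T_{r−1} = 12·(2·7^r + 5^r) − 35·(2·7^{r−1} + 5^{r−1}) = 2·(12·7 − 35)7^{r−1} + (12·5 − 35)5^{r−1} = 98·7^{r−1} + 25·5^{r−1} = 2·7^{r+1} + 5^{r+1}.
This completes the inductive step, so T_k = 2·7^k + 5^k for all k ≥ 0.

T_k = 2·7^k + 5^k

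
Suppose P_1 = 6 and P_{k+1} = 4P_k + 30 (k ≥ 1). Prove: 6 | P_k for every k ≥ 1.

Base case: P_1 = 6 = 6·1, so 6 | P_1.
Assume 6 | P_r, so P_r = 6t for some integer t.
Then P_{r+1} = 4P_r + 30 = 4·(6t) + 30 = 6(4t + 5), so 6 | P_{r+1}.
Hence 6 | P_k for every k ≥ 1, by induction.

6 | P_k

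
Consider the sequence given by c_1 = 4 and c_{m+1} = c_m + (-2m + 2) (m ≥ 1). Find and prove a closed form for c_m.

Claim: c_m = -m^2 + 3m + 2.

Base case: c_1 = 4, and -1^2 + 3·1 + 2 = 4.
Assume c_k = -k^2 + 3k + 2.
Then c_{k+1} = c_k + (-2k + 2) = (-k^2 + 3k + 2) + (-2k + 2) = -k^2 + k + 4,
and -(k+1)^2 + 3·(k+1) + 2 = -k^2 + k + 4.
By induction, c_m = -m^2 + 3m + 2 for all m ≥ 1.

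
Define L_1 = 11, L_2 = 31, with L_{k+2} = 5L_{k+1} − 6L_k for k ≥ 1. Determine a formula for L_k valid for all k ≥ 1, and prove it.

Claim: L_k = 3·3^k + 2^k.

Base cases: L_1 = 11 and 3·3^1 + 2^1 = 11; L_2 = 31 and 3·3^2 + 2^2 = 31.
Assume L_j = 3·3^j + 2^j for all 1 ≤ j ≤ r, where r ≥ 2.
Then L_{r+1} = 5L_r − 6L_{r−1} = 5·(3·3^r + 2^r) − 6·(3·3^{r−1} + 2^{r−1}) = 3·(5·3 − 6)3^{r−1} + (5·2 − 6)2^{r−1} = 27·3^{r−1} + 4·2^{r−1} = 3·3^{r+1} + 2^{r+1}.
Hence L_k = 3·3^k + 2^k for every k ≥ 1, by strong induction.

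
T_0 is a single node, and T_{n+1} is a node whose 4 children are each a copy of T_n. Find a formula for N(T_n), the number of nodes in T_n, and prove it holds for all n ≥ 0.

Claim: N(T_n) = (4^{n+1} − 1)/3.

Base case: N(T_0) = 1, and (4^{0+1} − 1)/3 = 1.
Assume N(T_j) = (4^{j+1} − 1)/3.
Then N(T_{j+1}) = 1 + 4N(T_j) = 1 + 4·(4^{j+1} − 1)/3 = 1 + (4^{j+2} − 4)/3 = (3 + 4^{j+2} − 4)/3 = (4^{j+2} − 1)/3.
By induction, N(T_n) = (4^{n+1} − 1)/3 for all n ≥ 0.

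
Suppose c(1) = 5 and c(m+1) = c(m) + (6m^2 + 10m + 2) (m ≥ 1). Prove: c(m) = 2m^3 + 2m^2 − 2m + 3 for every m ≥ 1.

Base case: c(1) = 5, and 2·1^3 + 2·1^2 − 2·1 + 3 = 5.
Assume c(k) = 2k^3 + 2k^2 − 2k + 3.
Then c(k+1) = c(k) + (6k^2 + 10k + 2) = (2k^3 + 2k^2 − 2k + 3) + (6k^2 + 10k + 2) = 2k^3 + 8k^2 + 8k + 5,
and 2·(k+1)^3 + 2·(k+1)^2 − 2·(k+1) + 3 = 2k^3 + 8k^2 + 8k + 5.
Hence c(m) = 2m^3 + 2m^2 − 2m + 3 for every m ≥ 1, by induction.

c(m) = 2m^3 + 2m^2 − 2m + 3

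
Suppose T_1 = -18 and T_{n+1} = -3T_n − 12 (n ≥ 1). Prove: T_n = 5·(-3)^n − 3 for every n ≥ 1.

Base case: T_1 = -18, and 5·(-3)^1 − 3 = -15 − 3 = -18.
Assume T_j = 5·(-3)^j − 3 for some j ≥ 1.
Then T_{j+1} = -3T_j − 12 = -3·(5·(-3)^j − 3) − 12 = -15·(-3)^j + 9 − 12 = 5·(-3)^{j+1} − 3.
Hence T_n = 5·(-3)^n − 3 for every n ≥ 1, by induction.

T_n = 5·(-3)^n − 3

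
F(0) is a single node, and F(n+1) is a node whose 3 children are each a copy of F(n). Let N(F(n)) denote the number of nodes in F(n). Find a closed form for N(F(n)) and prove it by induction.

Claim: N(F(n)) = (3^{n+1} − 1)/2.

Base case: N(F(0)) = 1, and (3^{0+1} − 1)/2 = 1.
Assume N(F(m)) = (3^{m+1} − 1)/2.
Then N(F(m+1)) = 1 + 3N(F(m)) = 1 + 3·(3^{m+1} − 1)/2 = 1 + (3^{m+2} − 3)/2 = (2 + 3^{m+2} − 3)/2 = (3^{m+2} − 1)/2.
By induction, N(F(n)) = (3^{n+1} − 1)/2 for all n ≥ 0.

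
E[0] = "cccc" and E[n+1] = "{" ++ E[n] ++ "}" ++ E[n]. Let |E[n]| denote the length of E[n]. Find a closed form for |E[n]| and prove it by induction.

Claim: |E[n]| = 6·2^n − 2.

Base case: |E[0]| = 4, and 6·2^0 − 2 = 4.
Assume |E[k]| = 6·2^k − 2.
Then |E[k+1]| = 1 + |E[k]| + 1 + |E[k]| = 2|E[k]| + 2 = 2(6·2^k − 2) + 2 = 6·2^{k+1} − 4 + 2 = 6·2^{k+1} − 2.
This completes the inductive step, so |E[n]| = 6·2^n − 2 for all n ≥ 0.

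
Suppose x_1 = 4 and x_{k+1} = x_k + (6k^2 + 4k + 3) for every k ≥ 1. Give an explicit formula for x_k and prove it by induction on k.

Claim: x_k = 2k^3 − k^2 + 2k + 1.

Base case: x_1 = 4, and 2·1^3 − 1^2 + 2·1 + 1 = 4.
Assume x_m = 2m^3 − m^2 + 2m + 1.
Then x_{m+1} = x_m + (6m^2 + 4m + 3) = (2m^3 − m^2 + 2m + 1) + (6m^2 + 4m + 3) = 2m^3 + 5m^2 + 6m + 4,
and 2·(m+1)^3 − (m+1)^2 + 2·(m+1) + 1 = 2m^3 + 5m^2 + 6m + 4.
This completes the inductive step, so x_k = 2k^3 − k^2 + 2k + 1 for all k ≥ 1.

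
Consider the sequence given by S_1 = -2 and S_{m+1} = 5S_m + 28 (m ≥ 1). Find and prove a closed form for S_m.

Claim: S_m = 5^m − 7.

Base case: S_1 = -2, and 5^1 − 7 = 5 − 7 = -2.
Assume S_k = 5^k − 7 for some k ≥ 1.
Then S_{k+1} = 5S_k + 28 = 5·(5^k − 7) + 28 = 5^{k+1} − 35 + 28 = 5^{k+1} − 7.
This completes the inductive step, so S_m = 5^m − 7 for all m ≥ 1.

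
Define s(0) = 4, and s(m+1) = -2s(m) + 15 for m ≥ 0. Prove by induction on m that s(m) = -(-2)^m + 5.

Base case: s(0) = 4, and -(-2)^0 + 5 = -1 + 5 = 4.
Assume s(j) = -(-2)^j + 5 for some j ≥ 0.
Then s(j+1) = -2s(j) + 15 = -2·(-(-2)^j + 5) + 15 = 2·(-2)^j − 10 + 15 = -(-2)^{j+1} + 5.
Hence s(m) = -(-2)^m + 5 for every m ≥ 0, by induction.

s(m) = -(-2)^m + 5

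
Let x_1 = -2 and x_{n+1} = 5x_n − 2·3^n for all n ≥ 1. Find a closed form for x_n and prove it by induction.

Claim: x_n = -5^n + 3^n.

Base case: x_1 = -2, and -5^1 + 3^1 = -5 + 3 = -2.
Assume x_m = -5^m + 3^m for some m ≥ 1.
Then x_{m+1} = 5x_m − 2·3^m = 5·(-5^m + 3^m) − 2·3^m = -5^{m+1} + 5·3^m − 2·3^m = -5^{m+1} + 3·3^m = -5^{m+1} + 3^{m+1}.
So the formula holds for m+1, and by induction x_n = -5^n + 3^n for all n ≥ 1.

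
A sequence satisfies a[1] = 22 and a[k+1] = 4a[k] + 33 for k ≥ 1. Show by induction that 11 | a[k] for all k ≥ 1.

Base case: a[1] = 22 = 11·2, so 11 | a[1].
Assume 11 | a[j], so a[j] = 11t for some integer t.
Then a[j+1] = 4a[j] + 33 = 4·(11t) + 33 = 11(4t + 3), so 11 | a[j+1].
Hence 11 | a[k] for every k ≥ 1, by induction.

11 | a[k]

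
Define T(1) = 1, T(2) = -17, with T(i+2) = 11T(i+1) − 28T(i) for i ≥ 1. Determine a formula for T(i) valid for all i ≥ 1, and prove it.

Claim: T(i) = -7^i + 2·4^i.

Base cases: T(1) = 1 and -7^1 + 2·4^1 = 1; T(2) = -17 and -7^2 + 2·4^2 = -17.
Assume T(j) = -7^j + 2·4^j for all 1 ≤ j ≤ r, where r ≥ 2.
Then T(r+1) = 11T(r) − 28T(r−1) = 11·(-7^r + 2·4^r) − 28·(-7^{r−1} + 2·4^{r−1}) = -(11·7 − 28)7^{r−1} + 2·(11·4 − 28)4^{r−1} = -49·7^{r−1} + 32·4^{r−1} = -7^{r+1} + 2·4^{r+1}.
Hence T(i) = -7^i + 2·4^i for every i ≥ 1, by strong induction.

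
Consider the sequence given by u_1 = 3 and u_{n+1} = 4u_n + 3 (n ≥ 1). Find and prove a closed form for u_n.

Claim: u_n = 4^n − 1.

Base case: u_1 = 3, and 4^1 − 1 = 4 − 1 = 3.
Assume u_k = 4^k − 1 for some k ≥ 1.
Then u_{k+1} = 4u_k + 3 = 4·(4^k − 1) + 3 = 4^{k+1} − 4 + 3 = 4^{k+1} − 1.
Hence u_n = 4^n − 1 for every n ≥ 1, by induction.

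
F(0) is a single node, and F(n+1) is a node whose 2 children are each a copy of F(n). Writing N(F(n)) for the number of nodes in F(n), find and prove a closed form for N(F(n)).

Claim: N(F(n)) = 2^{n+1} − 1.

Base case: N(F(0)) = 1, and 2^{0+1} − 1 = 1.
Assume N(F(m)) = 2^{m+1} − 1.
Then N(F(m+1)) = 1 + 2N(F(m)) = 1 + 2(2^{m+1} − 1) = 2^{m+2} − 2 + 1 = 2^{m+2} − 1.
By induction, N(F(n)) = 2^{n+1} − 1 for all n ≥ 0.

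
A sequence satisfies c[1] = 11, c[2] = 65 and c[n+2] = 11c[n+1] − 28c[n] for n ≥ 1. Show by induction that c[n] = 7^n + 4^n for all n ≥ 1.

Base cases: c[1] = 11 and 7^1 + 4^1 = 11; c[2] = 65 and 7^2 + 4^2 = 65.
Assume c[j] = 7^j + 4^j for all 1 ≤ j ≤ r, where r ≥ 2.
Then c[r+1] = 11c[r] − 28c[r−1] = 11·(7^r + 4^r) − 28·(7^{r−1} + 4^{r−1}) = (11·7 − 28)7^{r−1} + (11·4 − 28)4^{r−1} = 49·7^{r−1} + 16·4^{r−1} = 7^{r+1} + 4^{r+1}.
So the formula holds for r+1, and by strong induction c[n] = 7^n + 4^n for all n ≥ 1.

c[n] = 7^n + 4^n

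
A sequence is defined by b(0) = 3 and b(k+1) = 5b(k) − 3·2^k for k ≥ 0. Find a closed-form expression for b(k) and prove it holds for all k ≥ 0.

Claim: b(k) = 2·5^k + 2^k.

Base case: b(0) = 3, and 2·5^0 + 2^0 = 2 + 1 = 3.
Assume b(r) = 2·5^r + 2^r for some r ≥ 0.
Then b(r+1) = 5b(r) − 3·2^r = 5·(2·5^r + 2^r) − 3·2^r = 2·5^{r+1} + 5·2^r − 3·2^r = 2·5^{r+1} + 2·2^r = 2·5^{r+1} + 2^{r+1}.
This completes the inductive step, so b(k) = 2·5^k + 2^k for all k ≥ 0.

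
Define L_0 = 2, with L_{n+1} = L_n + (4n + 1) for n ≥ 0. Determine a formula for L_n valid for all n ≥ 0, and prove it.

Claim: L_n = 2n^2 − n + 2.

Base case: L_0 = 2, and 2·0^2 − 0 + 2 = 2.
Assume L_m = 2m^2 − m + 2.
Then L_{m+1} = L_m + (4m + 1) = (2m^2 − m + 2) + (4m + 1) = 2m^2 + 3m + 3,
and 2·(m+1)^2 − (m+1) + 2 = 2m^2 + 3m + 3.
Hence L_n = 2n^2 − n + 2 for every n ≥ 0, by induction.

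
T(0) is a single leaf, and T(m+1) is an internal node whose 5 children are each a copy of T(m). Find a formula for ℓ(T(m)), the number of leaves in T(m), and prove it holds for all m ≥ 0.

Claim: ℓ(T(m)) = 5^m.

Base case: ℓ(T(0)) = 1, and 5^0 = 1.
Assume ℓ(T(r)) = 5^r.
Then ℓ(T(r+1)) = 5·ℓ(T(r)) = 5·5^r = 5^{r+1}.
Hence ℓ(T(m)) = 5^m for every m ≥ 0, by induction.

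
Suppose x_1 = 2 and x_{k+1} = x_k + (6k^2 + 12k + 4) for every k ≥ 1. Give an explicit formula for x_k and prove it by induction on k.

Claim: x_k = 2k^3 + 3k^2 − k − 2.

Base case: x_1 = 2, and 2·1^3 + 3·1^2 − 1 − 2 = 2.
Assume x_j = 2j^3 + 3j^2 − j − 2.
Then x_{j+1} = x_j + (6j^2 + 12j + 4) = (2j^3 + 3j^2 − j − 2) + (6j^2 + 12j + 4) = 2j^3 + 9j^2 + 11j + 2,
and 2·(j+1)^3 + 3·(j+1)^2 − (j+1) − 2 = 2j^3 + 9j^2 + 11j + 2.
This completes the inductive step, so x_k = 2k^3 + 3k^2 − k − 2 for all k ≥ 1.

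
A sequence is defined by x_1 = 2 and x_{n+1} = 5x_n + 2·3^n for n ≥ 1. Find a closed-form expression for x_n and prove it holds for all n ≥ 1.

Claim: x_n = 5^n − 3^n.

Base case: x_1 = 2, and 5^1 − 3^1 = 5 − 3 = 2.
Assume x_k = 5^k − 3^k for some k ≥ 1.
Then x_{k+1} = 5x_k + 2·3^k = 5·(5^k − 3^k) + 2·3^k = 5^{k+1} − 5·3^k + 2·3^k = 5^{k+1} − 3·3^k = 5^{k+1} − 3^{k+1}.
Hence x_n = 5^n − 3^n for every n ≥ 1, by induction.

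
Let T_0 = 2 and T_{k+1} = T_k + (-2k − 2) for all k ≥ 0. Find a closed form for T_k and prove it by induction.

Claim: T_k = -k^2 − k + 2.

Base case: T_0 = 2, and -0^2 − 0 + 2 = 2.
Assume T_r = -r^2 − r + 2.
Then T_{r+1} = T_r + (-2r − 2) = (-r^2 − r + 2) + (-2r − 2) = -r^2 − 3r,
and -(r+1)^2 − (r+1) + 2 = -r^2 − 3r.
By induction, T_k = -k^2 − k + 2 for all k ≥ 0.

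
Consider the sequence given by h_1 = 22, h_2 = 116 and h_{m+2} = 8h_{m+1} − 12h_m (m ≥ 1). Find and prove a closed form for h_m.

Claim: h_m = 3·6^m + 2·2^m.

Base cases: h_1 = 22 and 3·6^1 + 2·2^1 = 22; h_2 = 116 and 3·6^2 + 2·2^2 = 116.
Assume h_j = 3·6^j + 2·2^j for all 1 ≤ j ≤ r, where r ≥ 2.
Then h_{r+1} = 8h_r − 12h_{r−1} = 8·(3·6^r + 2·2^r) − 12·(3·6^{r−1} + 2·2^{r−1}) = 3·(8·6 − 12)6^{r−1} + 2·(8·2 − 12)2^{r−1} = 108·6^{r−1} + 8·2^{r−1} = 3·6^{r+1} + 2·2^{r+1}.
Hence h_m = 3·6^m + 2·2^m for every m ≥ 1, by strong induction.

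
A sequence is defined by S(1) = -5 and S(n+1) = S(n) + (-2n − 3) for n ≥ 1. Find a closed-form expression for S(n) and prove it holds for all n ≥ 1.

Claim: S(n) = -n^2 − 2n − 2.

Base case: S(1) = -5, and -1^2 − 2·1 − 2 = -5.
Assume S(j) = -j^2 − 2j − 2.
Then S(j+1) = S(j) + (-2j − 3) = (-j^2 − 2j − 2) + (-2j − 3) = -j^2 − 4j − 5,
and -(j+1)^2 − 2·(j+1) − 2 = -j^2 − 4j − 5.
This completes the inductive step, so S(n) = -n^2 − 2n − 2 for all n ≥ 1.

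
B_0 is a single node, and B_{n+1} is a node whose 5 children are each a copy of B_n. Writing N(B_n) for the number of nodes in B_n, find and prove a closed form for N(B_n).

Claim: N(B_n) = (5^{n+1} − 1)/4.

Base case: N(B_0) = 1, and (5^{0+1} − 1)/4 = 1.
Assume N(B_k) = (5^{k+1} − 1)/4.
Then N(B_{k+1}) = 1 + 5N(B_k) = 1 + 5·(5^{k+1} − 1)/4 = 1 + (5^{k+2} − 5)/4 = (4 + 5^{k+2} − 5)/4 = (5^{k+2} − 1)/4.
By induction, N(B_n) = (5^{n+1} − 1)/4 for all n ≥ 0.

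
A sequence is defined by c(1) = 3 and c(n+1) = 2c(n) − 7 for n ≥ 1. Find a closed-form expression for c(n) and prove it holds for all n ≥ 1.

Claim: c(n) = -2^{n+1} + 7.

Base case: c(1) = 3, and -2^{1+1} + 7 = -4 + 7 = 3.
Assume c(m) = -2^{m+1} + 7 for some m ≥ 1.
Then c(m+1) = 2c(m) − 7 = 2·(-2^{m+1} + 7) − 7 = -2^{m+2} + 14 − 7 = -2^{m+2} + 7.
So the formula holds for m+1, and by induction c(n) = -2^{n+1} + 7 for all n ≥ 1.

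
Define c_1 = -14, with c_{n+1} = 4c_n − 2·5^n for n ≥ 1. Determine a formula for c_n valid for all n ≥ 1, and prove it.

Claim: c_n = -4^n − 2·5^n.

Base case: c_1 = -14, and -4^1 − 2·5^1 = -4 − 10 = -14.
Assume c_k = -4^k − 2·5^k for some k ≥ 1.
Then c_{k+1} = 4c_k − 2·5^k = 4·(-4^k − 2·5^k) − 2·5^k = -4^{k+1} − 8·5^k − 2·5^k = -4^{k+1} − 10·5^k = -4^{k+1} − 2·5^{k+1}.
Hence c_n = -4^n − 2·5^n for every n ≥ 1, by induction.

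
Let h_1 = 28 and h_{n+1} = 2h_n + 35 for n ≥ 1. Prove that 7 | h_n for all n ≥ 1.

Base case: h_1 = 28 = 7·4, so 7 | h_1.
Assume 7 | h_r, so h_r = 7t for some integer t.
Then h_{r+1} = 2h_r + 35 = 2·(7t) + 35 = 7(2t + 5), so 7 | h_{r+1}.
By induction, 7 | h_n for all n ≥ 1.

7 | h_n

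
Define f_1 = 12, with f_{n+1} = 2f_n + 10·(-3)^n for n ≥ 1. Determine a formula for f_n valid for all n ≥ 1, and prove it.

Claim: f_n = 3·2^n − 2·(-3)^n.

Base case: f_1 = 12, and 3·2^1 − 2·(-3)^1 = 6 + 6 = 12.
Assume f_m = 3·2^m − 2·(-3)^m for some m ≥ 1.
Then f_{m+1} = 2f_m + 10·(-3)^m = 2·(3·2^m − 2·(-3)^m) + 10·(-3)^m = 3·2^{m+1} − 4·(-3)^m + 10·(-3)^m = 3·2^{m+1} + 6·(-3)^m = 3·2^{m+1} − 2·(-3)^{m+1}.
So the formula holds for m+1, and by induction f_n = 3·2^n − 2·(-3)^n for all n ≥ 1.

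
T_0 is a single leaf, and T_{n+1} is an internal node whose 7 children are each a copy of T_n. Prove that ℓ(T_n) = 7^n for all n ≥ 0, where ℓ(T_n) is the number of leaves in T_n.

Base case: ℓ(T_0) = 1, and 7^0 = 1.
Assume ℓ(T_k) = 7^k.
Then ℓ(T_{k+1}) = 7·ℓ(T_k) = 7·7^k = 7^{k+1}.
By induction, ℓ(T_n) = 7^n for all n ≥ 0.

ℓ(T_n) = 7^n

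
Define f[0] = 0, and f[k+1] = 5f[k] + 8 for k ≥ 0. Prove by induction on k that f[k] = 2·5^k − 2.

Base case: f[0] = 0, and 2·5^0 − 2 = 2 − 2 = 0.
Assume f[r] = 2·5^r − 2 for some r ≥ 0.
Then f[r+1] = 5f[r] + 8 = 5·(2·5^r − 2) + 8 = 10·5^r − 10 + 8 = 2·5^{r+1} − 2.
By induction, f[k] = 2·5^k − 2 for all k ≥ 0.

f[k] = 2·5^k − 2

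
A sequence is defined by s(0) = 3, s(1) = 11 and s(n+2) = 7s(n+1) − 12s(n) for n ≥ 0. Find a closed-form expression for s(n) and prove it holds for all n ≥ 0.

Claim: s(n) = 2·4^n + 3^n.

Base cases: s(0) = 3 and 2·4^0 + 3^0 = 3; s(1) = 11 and 2·4^1 + 3^1 = 11.
Assume s(i) = 2·4^i + 3^i for all 0 ≤ i ≤ j, where j ≥ 1.
Then s(j+1) = 7s(j) − 12s(j−1) = 7·(2·4^j + 3^j) − 12·(2·4^{j−1} + 3^{j−1}) = 2·(7·4 − 12)4^{j−1} + (7·3 − 12)3^{j−1} = 32·4^{j−1} + 9·3^{j−1} = 2·4^{j+1} + 3^{j+1}.
Hence s(n) = 2·4^n + 3^n for every n ≥ 0, by strong induction.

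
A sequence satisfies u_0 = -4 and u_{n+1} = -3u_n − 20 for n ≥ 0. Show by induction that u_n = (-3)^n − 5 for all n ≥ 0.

Base case: u_0 = -4, and (-3)^0 − 5 = 1 − 5 = -4.
Assume u_m = (-3)^m − 5 for some m ≥ 0.
Then u_{m+1} = -3u_m − 20 = -3·((-3)^m − 5) − 20 = -3·(-3)^m + 15 − 20 = (-3)^{m+1} − 5.
This completes the inductive step, so u_n = (-3)^n − 5 for all n ≥ 0.

u_n = (-3)^n − 5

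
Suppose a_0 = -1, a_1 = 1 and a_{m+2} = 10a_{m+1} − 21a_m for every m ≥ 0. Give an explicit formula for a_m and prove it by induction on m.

Claim: a_m = 7^m − 2·3^m.

Base cases: a_0 = -1 and 7^0 − 2·3^0 = -1; a_1 = 1 and 7^1 − 2·3^1 = 1.
Assume a_j = 7^j − 2·3^j for all 0 ≤ j ≤ r, where r ≥ 1.
Then a_{r+1} = 10a_r − 21a_{r−1} = 10·(7^r − 2·3^r) − 21·(7^{r−1} − 2·3^{r−1}) = (10·7 − 21)7^{r−1} − 2·(10·3 − 21)3^{r−1} = 49·7^{r−1} − 18·3^{r−1} = 7^{r+1} − 2·3^{r+1}.
So the formula holds for r+1, and by strong induction a_m = 7^m − 2·3^m for all m ≥ 0.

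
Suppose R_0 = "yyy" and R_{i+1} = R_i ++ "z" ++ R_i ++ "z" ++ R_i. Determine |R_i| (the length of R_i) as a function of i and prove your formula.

Claim: |R_i| = 4·3^i − 1.

Base case: |R_0| = 3, and 4·3^0 − 1 = 3.
Assume |R_k| = 4·3^k − 1.
Then |R_{k+1}| = 3|R_k| + 2 = 3(4·3^k − 1) + 2 = 4·3^{k+1} − 3 + 2 = 4·3^{k+1} − 1.
So the formula holds for k+1, and by induction |R_i| = 4·3^i − 1 for all i ≥ 0.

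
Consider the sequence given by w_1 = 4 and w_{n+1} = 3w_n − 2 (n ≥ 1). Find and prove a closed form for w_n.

Claim: w_n = 3^n + 1.

Base case: w_1 = 4, and 3^1 + 1 = 3 + 1 = 4.
Assume w_k = 3^k + 1 for some k ≥ 1.
Then w_{k+1} = 3w_k − 2 = 3·(3^k + 1) − 2 = 3^{k+1} + 3 − 2 = 3^{k+1} + 1.
By induction, w_n = 3^n + 1 for all n ≥ 1.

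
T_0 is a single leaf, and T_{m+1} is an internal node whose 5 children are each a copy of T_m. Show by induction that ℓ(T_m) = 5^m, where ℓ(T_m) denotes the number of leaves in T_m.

Base case: ℓ(T_0) = 1, and 5^0 = 1.
Assume ℓ(T_j) = 5^j.
Then ℓ(T_{j+1}) = 5·ℓ(T_j) = 5·5^j = 5^{j+1}.
Hence ℓ(T_m) = 5^m for every m ≥ 0, by induction.

ℓ(T_m) = 5^m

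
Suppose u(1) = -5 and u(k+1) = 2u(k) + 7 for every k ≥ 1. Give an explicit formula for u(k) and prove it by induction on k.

Claim: u(k) = 2^k − 7.

Base case: u(1) = -5, and 2^1 − 7 = 2 − 7 = -5.
Assume u(m) = 2^m − 7 for some m ≥ 1.
Then u(m+1) = 2u(m) + 7 = 2·(2^m − 7) + 7 = 2^{m+1} − 14 + 7 = 2^{m+1} − 7.
By induction, u(k) = 2^k − 7 for all k ≥ 1.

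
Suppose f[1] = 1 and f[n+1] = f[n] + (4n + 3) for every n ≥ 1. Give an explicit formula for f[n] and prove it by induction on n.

Claim: f[n] = 2n^2 + n − 2.

Base case: f[1] = 1, and 2·1^2 + 1 − 2 = 1.
Assume f[r] = 2r^2 + r − 2.
Then f[r+1] = f[r] + (4r + 3) = (2r^2 + r − 2) + (4r + 3) = 2r^2 + 5r + 1,
and 2·(r+1)^2 + (r+1) − 2 = 2r^2 + 5r + 1.
By induction, f[n] = 2n^2 + n − 2 for all n ≥ 1.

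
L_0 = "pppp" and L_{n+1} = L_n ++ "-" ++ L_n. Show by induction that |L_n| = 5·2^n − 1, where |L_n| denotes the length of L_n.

Base case: |L_0| = 4, and 5·2^0 − 1 = 4.
Assume |L_m| = 5·2^m − 1.
Then |L_{m+1}| = |L_m| + 1 + |L_m| = 2|L_m| + 1 = 2(5·2^m − 1) + 1 = 5·2^{m+1} − 2 + 1 = 5·2^{m+1} − 1.
By induction, |L_n| = 5·2^n − 1 for all n ≥ 0.

|L_n| = 5·2^n − 1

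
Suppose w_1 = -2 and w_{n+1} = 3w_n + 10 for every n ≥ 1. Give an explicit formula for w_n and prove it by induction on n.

Claim: w_n = 3^n − 5.

Base case: w_1 = -2, and 3^1 − 5 = 3 − 5 = -2.
Assume w_m = 3^m − 5 for some m ≥ 1.
Then w_{m+1} = 3w_m + 10 = 3·(3^m − 5) + 10 = 3^{m+1} − 15 + 10 = 3^{m+1} − 5.
So the formula holds for m+1, and by induction w_n = 3^n − 5 for all n ≥ 1.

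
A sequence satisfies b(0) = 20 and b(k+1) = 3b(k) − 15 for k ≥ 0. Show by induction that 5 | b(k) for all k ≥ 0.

Base case: b(0) = 20 = 5·4, so 5 | b(0).
Assume 5 | b(j), so b(j) = 5t for some integer t.
Then b(j+1) = 3b(j) − 15 = 3·(5t) − 15 = 5(3t − 3), so 5 | b(j+1).
This completes the inductive step, so 5 | b(k) for all k ≥ 0.

5 | b(k)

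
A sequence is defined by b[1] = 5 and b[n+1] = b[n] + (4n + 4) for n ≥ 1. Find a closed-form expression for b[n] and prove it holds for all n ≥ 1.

Claim: b[n] = 2n^2 + 2n + 1.

Base case: b[1] = 5, and 2·1^2 + 2·1 + 1 = 5.
Assume b[j] = 2j^2 + 2j + 1.
Then b[j+1] = b[j] + (4j + 4) = (2j^2 + 2j + 1) + (4j + 4) = 2j^2 + 6j + 5,
and 2·(j+1)^2 + 2·(j+1) + 1 = 2j^2 + 6j + 5.
This completes the inductive step, so b[n] = 2n^2 + 2n + 1 for all n ≥ 1.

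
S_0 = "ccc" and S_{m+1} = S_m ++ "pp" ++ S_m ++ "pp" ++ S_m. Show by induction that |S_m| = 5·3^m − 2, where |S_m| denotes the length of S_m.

Base case: |S_0| = 3, and 5·3^0 − 2 = 3.
Assume |S_r| = 5·3^r − 2.
Then |S_{r+1}| = 3|S_r| + 4 = 3(5·3^r − 2) + 4 = 5·3^{r+1} − 6 + 4 = 5·3^{r+1} − 2.
So the formula holds for r+1, and by induction |S_m| = 5·3^m − 2 for all m ≥ 0.

|S_m| = 5·3^m − 2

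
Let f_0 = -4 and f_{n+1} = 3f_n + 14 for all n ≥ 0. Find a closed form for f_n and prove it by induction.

Claim: f_n = 3^{n+1} − 7.

Base case: f_0 = -4, and 3^{0+1} − 7 = 3 − 7 = -4.
Assume f_k = 3^{k+1} − 7 for some k ≥ 0.
Then f_{k+1} = 3f_k + 14 = 3·(3^{k+1} − 7) + 14 = 3^{k+2} − 21 + 14 = 3^{k+2} − 7.
By induction, f_n = 3^{n+1} − 7 for all n ≥ 0.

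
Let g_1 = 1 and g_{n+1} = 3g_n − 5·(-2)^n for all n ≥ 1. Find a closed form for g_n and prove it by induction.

Claim: g_n = 3^n + (-2)^n.

Base case: g_1 = 1, and 3^1 + (-2)^1 = 3 − 2 = 1.
Assume g_m = 3^m + (-2)^m for some m ≥ 1.
Then g_{m+1} = 3g_m − 5·(-2)^m = 3·(3^m + (-2)^m) − 5·(-2)^m = 3^{m+1} + 3·(-2)^m − 5·(-2)^m = 3^{m+1} − 2·(-2)^m = 3^{m+1} + (-2)^{m+1}.
This completes the inductive step, so g_n = 3^n + (-2)^n for all n ≥ 1.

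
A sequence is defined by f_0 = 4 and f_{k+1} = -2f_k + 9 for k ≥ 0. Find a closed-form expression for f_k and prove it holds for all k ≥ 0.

Claim: f_k = (-2)^k + 3.

Base case: f_0 = 4, and (-2)^0 + 3 = 1 + 3 = 4.
Assume f_r = (-2)^r + 3 for some r ≥ 0.
Then f_{r+1} = -2f_r + 9 = -2·((-2)^r + 3) + 9 = -2·(-2)^r − 6 + 9 = (-2)^{r+1} + 3.
Hence f_k = (-2)^k + 3 for every k ≥ 0, by induction.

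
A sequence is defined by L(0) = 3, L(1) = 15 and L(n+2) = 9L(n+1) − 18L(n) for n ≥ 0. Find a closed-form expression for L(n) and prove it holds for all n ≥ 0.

Claim: L(n) = 2·6^n + 3^n.

Base cases: L(0) = 3 and 2·6^0 + 3^0 = 3; L(1) = 15 and 2·6^1 + 3^1 = 15.
Assume L(j) = 2·6^j + 3^j for all 0 ≤ j ≤ r, where r ≥ 1.
Then L(r+1) = 9L(r) − 18L(r−1) = 9·(2·6^r + 3^r) − 18·(2·6^{r−1} + 3^{r−1}) = 2·(9·6 − 18)6^{r−1} + (9·3 − 18)3^{r−1} = 72·6^{r−1} + 9·3^{r−1} = 2·6^{r+1} + 3^{r+1}.
This completes the inductive step, so L(n) = 2·6^n + 3^n for all n ≥ 0.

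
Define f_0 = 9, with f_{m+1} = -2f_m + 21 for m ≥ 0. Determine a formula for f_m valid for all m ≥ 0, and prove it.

Claim: f_m = 2·(-2)^m + 7.

Base case: f_0 = 9, and 2·(-2)^0 + 7 = 2 + 7 = 9.
Assume f_r = 2·(-2)^r + 7 for some r ≥ 0.
Then f_{r+1} = -2f_r + 21 = -2·(2·(-2)^r + 7) + 21 = -4·(-2)^r − 14 + 21 = 2·(-2)^{r+1} + 7.
This completes the inductive step, so f_m = 2·(-2)^m + 7 for all m ≥ 0.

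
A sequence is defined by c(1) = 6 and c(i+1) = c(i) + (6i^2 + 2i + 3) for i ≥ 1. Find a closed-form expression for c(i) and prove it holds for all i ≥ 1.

Claim: c(i) = 2i^3 − 2i^2 + 3i + 3.

Base case: c(1) = 6, and 2·1^3 − 2·1^2 + 3·1 + 3 = 6.
Assume c(j) = 2j^3 − 2j^2 + 3j + 3.
Then c(j+1) = c(j) + (6j^2 + 2j + 3) = (2j^3 − 2j^2 + 3j + 3) + (6j^2 + 2j + 3) = 2j^3 + 4j^2 + 5j + 6,
and 2·(j+1)^3 − 2·(j+1)^2 + 3·(j+1) + 3 = 2j^3 + 4j^2 + 5j + 6.
By induction, c(i) = 2i^3 − 2i^2 + 3i + 3 for all i ≥ 1.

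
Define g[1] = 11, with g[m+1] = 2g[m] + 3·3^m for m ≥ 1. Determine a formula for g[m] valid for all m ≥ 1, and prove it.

Claim: g[m] = 2^m + 3·3^m.

Base case: g[1] = 11, and 2^1 + 3·3^1 = 2 + 9 = 11.
Assume g[k] = 2^k + 3·3^k for some k ≥ 1.
Then g[k+1] = 2g[k] + 3·3^k = 2·(2^k + 3·3^k) + 3·3^k = 2^{k+1} + 6·3^k + 3·3^k = 2^{k+1} + 9·3^k = 2^{k+1} + 3·3^{k+1}.
Hence g[m] = 2^m + 3·3^m for every m ≥ 1, by induction.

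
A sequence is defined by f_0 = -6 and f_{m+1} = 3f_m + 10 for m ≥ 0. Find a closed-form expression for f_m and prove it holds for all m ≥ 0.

Claim: f_m = -3^m − 5.

Base case: f_0 = -6, and -3^0 − 5 = -1 − 5 = -6.
Assume f_r = -3^r − 5 for some r ≥ 0.
Then f_{r+1} = 3f_r + 10 = 3·(-3^r − 5) + 10 = -3^{r+1} − 15 + 10 = -3^{r+1} − 5.
Hence f_m = -3^m − 5 for every m ≥ 0, by induction.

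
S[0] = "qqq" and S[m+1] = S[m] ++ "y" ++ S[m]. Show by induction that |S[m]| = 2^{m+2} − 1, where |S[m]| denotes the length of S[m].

Base case: |S[0]| = 3, and 2^{0+2} − 1 = 3.
Assume |S[r]| = 2^{r+2} − 1.
Then |S[r+1]| = |S[r]| + 1 + |S[r]| = 2|S[r]| + 1 = 2(2^{r+2} − 1) + 1 = 2^{r+3} − 2 + 1 = 2^{r+3} − 1.
This completes the inductive step, so |S[m]| = 2^{m+2} − 1 for all m ≥ 0.

|S[m]| = 2^{m+2} − 1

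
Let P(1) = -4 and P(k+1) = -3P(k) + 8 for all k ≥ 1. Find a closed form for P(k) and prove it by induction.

Claim: P(k) = 2·(-3)^k + 2.

Base case: P(1) = -4, and 2·(-3)^1 + 2 = -6 + 2 = -4.
Assume P(j) = 2·(-3)^j + 2 for some j ≥ 1.
Then P(j+1) = -3P(j) + 8 = -3·(2·(-3)^j + 2) + 8 = -6·(-3)^j − 6 + 8 = 2·(-3)^{j+1} + 2.
Hence P(k) = 2·(-3)^k + 2 for every k ≥ 1, by induction.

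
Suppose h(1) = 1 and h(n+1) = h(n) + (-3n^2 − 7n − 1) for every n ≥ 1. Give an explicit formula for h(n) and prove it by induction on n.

Claim: h(n) = -n^3 − 2n^2 + 2n + 2.

Base case: h(1) = 1, and -1^3 − 2·1^2 + 2·1 + 2 = 1.
Assume h(k) = -k^3 − 2k^2 + 2k + 2.
Then h(k+1) = h(k) + (-3k^2 − 7k − 1) = (-k^3 − 2k^2 + 2k + 2) + (-3k^2 − 7k − 1) = -k^3 − 5k^2 − 5k + 1,
and -(k+1)^3 − 2·(k+1)^2 + 2·(k+1) + 2 = -k^3 − 5k^2 − 5k + 1.
By induction, h(n) = -n^3 − 2n^2 + 2n + 2 for all n ≥ 1.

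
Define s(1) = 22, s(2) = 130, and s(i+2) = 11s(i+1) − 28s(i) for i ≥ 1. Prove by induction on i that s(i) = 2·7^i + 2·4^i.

Base cases: s(1) = 22 and 2·7^1 + 2·4^1 = 22; s(2) = 130 and 2·7^2 + 2·4^2 = 130.
Assume s(t) = 2·7^t + 2·4^t for all 1 ≤ t ≤ j, where j ≥ 2.
Then s(j+1) = 11s(j) − 28s(j−1) = 11·(2·7^j + 2·4^j) − 28·(2·7^{j−1} + 2·4^{j−1}) = 2·(11·7 − 28)7^{j−1} + 2·(11·4 − 28)4^{j−1} = 98·7^{j−1} + 32·4^{j−1} = 2·7^{j+1} + 2·4^{j+1}.
This completes the inductive step, so s(i) = 2·7^i + 2·4^i for all i ≥ 1.

s(i) = 2·7^i + 2·4^i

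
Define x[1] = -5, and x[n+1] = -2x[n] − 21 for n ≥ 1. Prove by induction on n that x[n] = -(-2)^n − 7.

Base case: x[1] = -5, and -(-2)^1 − 7 = 2 − 7 = -5.
Assume x[j] = -(-2)^j − 7 for some j ≥ 1.
Then x[j+1] = -2x[j] − 21 = -2·(-(-2)^j − 7) − 21 = 2·(-2)^j + 14 − 21 = -(-2)^{j+1} − 7.
This completes the inductive step, so x[n] = -(-2)^n − 7 for all n ≥ 1.

x[n] = -(-2)^n − 7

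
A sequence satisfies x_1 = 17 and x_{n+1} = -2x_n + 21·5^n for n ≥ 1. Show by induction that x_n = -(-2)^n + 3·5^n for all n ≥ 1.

Base case: x_1 = 17, and -(-2)^1 + 3·5^1 = 2 + 15 = 17.
Assume x_j = -(-2)^j + 3·5^j for some j ≥ 1.
Then x_{j+1} = -2x_j + 21·5^j = -2·(-(-2)^j + 3·5^j) + 21·5^j = -(-2)^{j+1} − 6·5^j + 21·5^j = -(-2)^{j+1} + 15·5^j = -(-2)^{j+1} + 3·5^{j+1}.
Hence x_n = -(-2)^n + 3·5^n for every n ≥ 1, by induction.

x_n = -(-2)^n + 3·5^n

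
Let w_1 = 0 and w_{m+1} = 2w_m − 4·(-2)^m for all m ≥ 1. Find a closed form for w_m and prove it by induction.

Claim: w_m = 2^m + (-2)^m.

Base case: w_1 = 0, and 2^1 + (-2)^1 = 2 − 2 = 0.
Assume w_k = 2^k + (-2)^k for some k ≥ 1.
Then w_{k+1} = 2w_k − 4·(-2)^k = 2·(2^k + (-2)^k) − 4·(-2)^k = 2^{k+1} + 2·(-2)^k − 4·(-2)^k = 2^{k+1} − 2·(-2)^k = 2^{k+1} + (-2)^{k+1}.
This completes the inductive step, so w_m = 2^m + (-2)^m for all m ≥ 1.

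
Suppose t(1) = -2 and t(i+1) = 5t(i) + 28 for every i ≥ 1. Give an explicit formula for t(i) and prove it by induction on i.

Claim: t(i) = 5^i − 7.

Base case: t(1) = -2, and 5^1 − 7 = 5 − 7 = -2.
Assume t(m) = 5^m − 7 for some m ≥ 1.
Then t(m+1) = 5t(m) + 28 = 5·(5^m − 7) + 28 = 5^{m+1} − 35 + 28 = 5^{m+1} − 7.
Hence t(i) = 5^i − 7 for every i ≥ 1, by induction.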